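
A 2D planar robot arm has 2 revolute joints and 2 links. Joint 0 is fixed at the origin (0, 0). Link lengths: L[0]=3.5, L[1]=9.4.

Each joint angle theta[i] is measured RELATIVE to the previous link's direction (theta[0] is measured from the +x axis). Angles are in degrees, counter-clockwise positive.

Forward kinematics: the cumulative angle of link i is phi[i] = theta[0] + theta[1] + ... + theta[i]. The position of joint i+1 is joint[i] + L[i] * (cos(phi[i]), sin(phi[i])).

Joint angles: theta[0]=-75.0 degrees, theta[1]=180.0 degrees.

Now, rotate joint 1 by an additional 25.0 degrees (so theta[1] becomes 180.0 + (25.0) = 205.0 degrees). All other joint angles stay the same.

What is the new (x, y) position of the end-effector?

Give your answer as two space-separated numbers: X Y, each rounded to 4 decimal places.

Answer: -5.1363 3.8201

Derivation:
joint[0] = (0.0000, 0.0000)  (base)
link 0: phi[0] = -75 = -75 deg
  cos(-75 deg) = 0.2588, sin(-75 deg) = -0.9659
  joint[1] = (0.0000, 0.0000) + 3.5 * (0.2588, -0.9659) = (0.0000 + 0.9059, 0.0000 + -3.3807) = (0.9059, -3.3807)
link 1: phi[1] = -75 + 205 = 130 deg
  cos(130 deg) = -0.6428, sin(130 deg) = 0.7660
  joint[2] = (0.9059, -3.3807) + 9.4 * (-0.6428, 0.7660) = (0.9059 + -6.0422, -3.3807 + 7.2008) = (-5.1363, 3.8201)
End effector: (-5.1363, 3.8201)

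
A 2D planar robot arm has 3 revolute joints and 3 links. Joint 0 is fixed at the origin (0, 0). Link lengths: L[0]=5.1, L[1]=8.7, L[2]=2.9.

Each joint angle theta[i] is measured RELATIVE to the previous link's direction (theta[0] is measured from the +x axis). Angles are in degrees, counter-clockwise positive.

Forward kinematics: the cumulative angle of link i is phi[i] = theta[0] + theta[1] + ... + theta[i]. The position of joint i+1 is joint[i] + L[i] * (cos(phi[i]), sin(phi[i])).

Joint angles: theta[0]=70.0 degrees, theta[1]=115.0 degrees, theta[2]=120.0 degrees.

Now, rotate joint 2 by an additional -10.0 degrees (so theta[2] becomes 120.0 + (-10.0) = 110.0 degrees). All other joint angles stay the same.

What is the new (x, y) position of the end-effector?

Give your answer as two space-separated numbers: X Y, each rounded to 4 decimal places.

joint[0] = (0.0000, 0.0000)  (base)
link 0: phi[0] = 70 = 70 deg
  cos(70 deg) = 0.3420, sin(70 deg) = 0.9397
  joint[1] = (0.0000, 0.0000) + 5.1 * (0.3420, 0.9397) = (0.0000 + 1.7443, 0.0000 + 4.7924) = (1.7443, 4.7924)
link 1: phi[1] = 70 + 115 = 185 deg
  cos(185 deg) = -0.9962, sin(185 deg) = -0.0872
  joint[2] = (1.7443, 4.7924) + 8.7 * (-0.9962, -0.0872) = (1.7443 + -8.6669, 4.7924 + -0.7583) = (-6.9226, 4.0342)
link 2: phi[2] = 70 + 115 + 110 = 295 deg
  cos(295 deg) = 0.4226, sin(295 deg) = -0.9063
  joint[3] = (-6.9226, 4.0342) + 2.9 * (0.4226, -0.9063) = (-6.9226 + 1.2256, 4.0342 + -2.6283) = (-5.6970, 1.4059)
End effector: (-5.6970, 1.4059)

Answer: -5.6970 1.4059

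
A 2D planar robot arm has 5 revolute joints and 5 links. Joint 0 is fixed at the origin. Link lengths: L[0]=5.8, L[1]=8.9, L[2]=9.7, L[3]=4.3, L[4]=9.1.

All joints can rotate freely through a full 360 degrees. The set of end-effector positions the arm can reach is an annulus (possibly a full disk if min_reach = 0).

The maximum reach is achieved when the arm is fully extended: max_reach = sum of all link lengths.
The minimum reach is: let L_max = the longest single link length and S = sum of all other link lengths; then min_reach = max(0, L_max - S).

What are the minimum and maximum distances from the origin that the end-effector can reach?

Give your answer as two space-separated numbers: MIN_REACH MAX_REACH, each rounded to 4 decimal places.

Link lengths: [5.8, 8.9, 9.7, 4.3, 9.1]
max_reach = 5.8 + 8.9 + 9.7 + 4.3 + 9.1 = 37.8
L_max = max([5.8, 8.9, 9.7, 4.3, 9.1]) = 9.7
S (sum of others) = 37.8 - 9.7 = 28.1
min_reach = max(0, 9.7 - 28.1) = max(0, -18.4) = 0

Answer: 0.0000 37.8000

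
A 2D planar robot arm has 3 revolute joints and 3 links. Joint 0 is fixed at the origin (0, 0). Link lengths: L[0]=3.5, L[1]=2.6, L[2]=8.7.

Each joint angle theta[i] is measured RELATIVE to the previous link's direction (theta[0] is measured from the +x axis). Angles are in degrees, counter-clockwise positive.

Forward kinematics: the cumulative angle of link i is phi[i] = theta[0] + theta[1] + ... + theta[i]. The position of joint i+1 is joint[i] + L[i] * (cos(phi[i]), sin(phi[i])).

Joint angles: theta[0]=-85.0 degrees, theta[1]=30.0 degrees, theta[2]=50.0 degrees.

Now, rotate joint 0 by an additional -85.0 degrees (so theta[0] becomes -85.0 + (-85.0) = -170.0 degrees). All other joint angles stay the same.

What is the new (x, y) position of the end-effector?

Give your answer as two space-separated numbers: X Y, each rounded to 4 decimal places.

joint[0] = (0.0000, 0.0000)  (base)
link 0: phi[0] = -170 = -170 deg
  cos(-170 deg) = -0.9848, sin(-170 deg) = -0.1736
  joint[1] = (0.0000, 0.0000) + 3.5 * (-0.9848, -0.1736) = (0.0000 + -3.4468, 0.0000 + -0.6078) = (-3.4468, -0.6078)
link 1: phi[1] = -170 + 30 = -140 deg
  cos(-140 deg) = -0.7660, sin(-140 deg) = -0.6428
  joint[2] = (-3.4468, -0.6078) + 2.6 * (-0.7660, -0.6428) = (-3.4468 + -1.9917, -0.6078 + -1.6712) = (-5.4385, -2.2790)
link 2: phi[2] = -170 + 30 + 50 = -90 deg
  cos(-90 deg) = 0.0000, sin(-90 deg) = -1.0000
  joint[3] = (-5.4385, -2.2790) + 8.7 * (0.0000, -1.0000) = (-5.4385 + 0.0000, -2.2790 + -8.7000) = (-5.4385, -10.9790)
End effector: (-5.4385, -10.9790)

Answer: -5.4385 -10.9790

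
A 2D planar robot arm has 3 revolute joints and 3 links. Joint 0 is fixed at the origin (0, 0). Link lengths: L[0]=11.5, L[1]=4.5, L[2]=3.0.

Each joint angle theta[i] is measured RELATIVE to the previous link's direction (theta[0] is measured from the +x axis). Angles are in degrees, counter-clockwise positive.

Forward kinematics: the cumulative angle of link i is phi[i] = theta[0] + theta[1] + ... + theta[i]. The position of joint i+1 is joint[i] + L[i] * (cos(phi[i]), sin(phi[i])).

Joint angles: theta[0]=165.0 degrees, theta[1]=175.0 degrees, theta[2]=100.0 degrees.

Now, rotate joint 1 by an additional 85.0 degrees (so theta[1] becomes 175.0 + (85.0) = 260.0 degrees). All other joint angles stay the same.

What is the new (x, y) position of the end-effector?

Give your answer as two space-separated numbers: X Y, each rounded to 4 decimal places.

Answer: -12.1041 7.8313

Derivation:
joint[0] = (0.0000, 0.0000)  (base)
link 0: phi[0] = 165 = 165 deg
  cos(165 deg) = -0.9659, sin(165 deg) = 0.2588
  joint[1] = (0.0000, 0.0000) + 11.5 * (-0.9659, 0.2588) = (0.0000 + -11.1081, 0.0000 + 2.9764) = (-11.1081, 2.9764)
link 1: phi[1] = 165 + 260 = 425 deg
  cos(425 deg) = 0.4226, sin(425 deg) = 0.9063
  joint[2] = (-11.1081, 2.9764) + 4.5 * (0.4226, 0.9063) = (-11.1081 + 1.9018, 2.9764 + 4.0784) = (-9.2064, 7.0548)
link 2: phi[2] = 165 + 260 + 100 = 525 deg
  cos(525 deg) = -0.9659, sin(525 deg) = 0.2588
  joint[3] = (-9.2064, 7.0548) + 3 * (-0.9659, 0.2588) = (-9.2064 + -2.8978, 7.0548 + 0.7765) = (-12.1041, 7.8313)
End effector: (-12.1041, 7.8313)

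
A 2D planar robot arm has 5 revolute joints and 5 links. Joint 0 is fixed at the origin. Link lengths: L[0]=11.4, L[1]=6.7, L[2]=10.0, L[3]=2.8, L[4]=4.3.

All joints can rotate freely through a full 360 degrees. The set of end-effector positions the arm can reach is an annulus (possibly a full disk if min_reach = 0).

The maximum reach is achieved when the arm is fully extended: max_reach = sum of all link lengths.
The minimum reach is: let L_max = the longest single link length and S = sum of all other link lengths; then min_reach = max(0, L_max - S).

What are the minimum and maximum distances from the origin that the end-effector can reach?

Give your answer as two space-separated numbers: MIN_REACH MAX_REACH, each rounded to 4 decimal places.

Answer: 0.0000 35.2000

Derivation:
Link lengths: [11.4, 6.7, 10.0, 2.8, 4.3]
max_reach = 11.4 + 6.7 + 10 + 2.8 + 4.3 = 35.2
L_max = max([11.4, 6.7, 10.0, 2.8, 4.3]) = 11.4
S (sum of others) = 35.2 - 11.4 = 23.8
min_reach = max(0, 11.4 - 23.8) = max(0, -12.4) = 0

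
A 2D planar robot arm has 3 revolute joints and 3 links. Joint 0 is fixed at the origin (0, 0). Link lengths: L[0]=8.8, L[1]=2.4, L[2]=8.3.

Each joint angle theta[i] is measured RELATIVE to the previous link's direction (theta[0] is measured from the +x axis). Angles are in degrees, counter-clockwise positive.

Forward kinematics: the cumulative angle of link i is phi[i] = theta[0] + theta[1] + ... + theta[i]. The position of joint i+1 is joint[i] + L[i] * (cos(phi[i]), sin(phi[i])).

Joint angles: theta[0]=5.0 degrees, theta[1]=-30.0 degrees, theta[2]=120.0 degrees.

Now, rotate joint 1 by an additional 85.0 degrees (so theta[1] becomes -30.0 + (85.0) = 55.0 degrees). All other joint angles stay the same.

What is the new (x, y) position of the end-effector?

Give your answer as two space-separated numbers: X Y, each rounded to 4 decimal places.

Answer: 1.6665 2.8454

Derivation:
joint[0] = (0.0000, 0.0000)  (base)
link 0: phi[0] = 5 = 5 deg
  cos(5 deg) = 0.9962, sin(5 deg) = 0.0872
  joint[1] = (0.0000, 0.0000) + 8.8 * (0.9962, 0.0872) = (0.0000 + 8.7665, 0.0000 + 0.7670) = (8.7665, 0.7670)
link 1: phi[1] = 5 + 55 = 60 deg
  cos(60 deg) = 0.5000, sin(60 deg) = 0.8660
  joint[2] = (8.7665, 0.7670) + 2.4 * (0.5000, 0.8660) = (8.7665 + 1.2000, 0.7670 + 2.0785) = (9.9665, 2.8454)
link 2: phi[2] = 5 + 55 + 120 = 180 deg
  cos(180 deg) = -1.0000, sin(180 deg) = 0.0000
  joint[3] = (9.9665, 2.8454) + 8.3 * (-1.0000, 0.0000) = (9.9665 + -8.3000, 2.8454 + 0.0000) = (1.6665, 2.8454)
End effector: (1.6665, 2.8454)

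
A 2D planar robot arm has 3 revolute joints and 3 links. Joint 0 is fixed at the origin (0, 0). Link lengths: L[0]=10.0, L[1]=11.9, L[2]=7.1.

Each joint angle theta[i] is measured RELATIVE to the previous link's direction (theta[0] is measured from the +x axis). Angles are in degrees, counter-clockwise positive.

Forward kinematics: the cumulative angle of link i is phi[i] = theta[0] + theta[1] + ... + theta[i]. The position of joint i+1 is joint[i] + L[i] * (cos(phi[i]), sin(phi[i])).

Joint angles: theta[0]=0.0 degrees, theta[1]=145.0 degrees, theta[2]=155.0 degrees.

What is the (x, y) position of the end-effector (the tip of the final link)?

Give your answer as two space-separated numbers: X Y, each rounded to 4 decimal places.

joint[0] = (0.0000, 0.0000)  (base)
link 0: phi[0] = 0 = 0 deg
  cos(0 deg) = 1.0000, sin(0 deg) = 0.0000
  joint[1] = (0.0000, 0.0000) + 10 * (1.0000, 0.0000) = (0.0000 + 10.0000, 0.0000 + 0.0000) = (10.0000, 0.0000)
link 1: phi[1] = 0 + 145 = 145 deg
  cos(145 deg) = -0.8192, sin(145 deg) = 0.5736
  joint[2] = (10.0000, 0.0000) + 11.9 * (-0.8192, 0.5736) = (10.0000 + -9.7479, 0.0000 + 6.8256) = (0.2521, 6.8256)
link 2: phi[2] = 0 + 145 + 155 = 300 deg
  cos(300 deg) = 0.5000, sin(300 deg) = -0.8660
  joint[3] = (0.2521, 6.8256) + 7.1 * (0.5000, -0.8660) = (0.2521 + 3.5500, 6.8256 + -6.1488) = (3.8021, 0.6768)
End effector: (3.8021, 0.6768)

Answer: 3.8021 0.6768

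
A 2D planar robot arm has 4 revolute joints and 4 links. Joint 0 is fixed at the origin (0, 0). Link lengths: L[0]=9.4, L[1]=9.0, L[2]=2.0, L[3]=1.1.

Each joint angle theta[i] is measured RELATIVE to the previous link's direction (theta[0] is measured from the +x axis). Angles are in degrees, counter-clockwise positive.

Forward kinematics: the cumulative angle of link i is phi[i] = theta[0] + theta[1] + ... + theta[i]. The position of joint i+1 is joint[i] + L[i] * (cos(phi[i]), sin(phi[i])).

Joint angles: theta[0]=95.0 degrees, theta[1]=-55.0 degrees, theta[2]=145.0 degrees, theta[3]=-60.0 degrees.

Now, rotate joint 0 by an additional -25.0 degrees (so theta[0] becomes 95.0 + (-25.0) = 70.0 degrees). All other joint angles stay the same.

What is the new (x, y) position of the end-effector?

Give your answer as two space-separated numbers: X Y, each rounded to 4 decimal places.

Answer: 9.8379 12.9298

Derivation:
joint[0] = (0.0000, 0.0000)  (base)
link 0: phi[0] = 70 = 70 deg
  cos(70 deg) = 0.3420, sin(70 deg) = 0.9397
  joint[1] = (0.0000, 0.0000) + 9.4 * (0.3420, 0.9397) = (0.0000 + 3.2150, 0.0000 + 8.8331) = (3.2150, 8.8331)
link 1: phi[1] = 70 + -55 = 15 deg
  cos(15 deg) = 0.9659, sin(15 deg) = 0.2588
  joint[2] = (3.2150, 8.8331) + 9 * (0.9659, 0.2588) = (3.2150 + 8.6933, 8.8331 + 2.3294) = (11.9083, 11.1625)
link 2: phi[2] = 70 + -55 + 145 = 160 deg
  cos(160 deg) = -0.9397, sin(160 deg) = 0.3420
  joint[3] = (11.9083, 11.1625) + 2 * (-0.9397, 0.3420) = (11.9083 + -1.8794, 11.1625 + 0.6840) = (10.0289, 11.8465)
link 3: phi[3] = 70 + -55 + 145 + -60 = 100 deg
  cos(100 deg) = -0.1736, sin(100 deg) = 0.9848
  joint[4] = (10.0289, 11.8465) + 1.1 * (-0.1736, 0.9848) = (10.0289 + -0.1910, 11.8465 + 1.0833) = (9.8379, 12.9298)
End effector: (9.8379, 12.9298)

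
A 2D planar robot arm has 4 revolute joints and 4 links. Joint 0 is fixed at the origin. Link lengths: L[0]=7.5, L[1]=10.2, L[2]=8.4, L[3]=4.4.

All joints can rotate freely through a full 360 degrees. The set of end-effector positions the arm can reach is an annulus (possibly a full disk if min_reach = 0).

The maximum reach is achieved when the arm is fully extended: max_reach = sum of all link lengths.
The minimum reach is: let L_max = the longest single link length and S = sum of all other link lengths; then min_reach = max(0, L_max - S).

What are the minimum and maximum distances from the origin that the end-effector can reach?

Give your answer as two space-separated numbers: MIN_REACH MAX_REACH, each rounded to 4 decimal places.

Link lengths: [7.5, 10.2, 8.4, 4.4]
max_reach = 7.5 + 10.2 + 8.4 + 4.4 = 30.5
L_max = max([7.5, 10.2, 8.4, 4.4]) = 10.2
S (sum of others) = 30.5 - 10.2 = 20.3
min_reach = max(0, 10.2 - 20.3) = max(0, -10.1) = 0

Answer: 0.0000 30.5000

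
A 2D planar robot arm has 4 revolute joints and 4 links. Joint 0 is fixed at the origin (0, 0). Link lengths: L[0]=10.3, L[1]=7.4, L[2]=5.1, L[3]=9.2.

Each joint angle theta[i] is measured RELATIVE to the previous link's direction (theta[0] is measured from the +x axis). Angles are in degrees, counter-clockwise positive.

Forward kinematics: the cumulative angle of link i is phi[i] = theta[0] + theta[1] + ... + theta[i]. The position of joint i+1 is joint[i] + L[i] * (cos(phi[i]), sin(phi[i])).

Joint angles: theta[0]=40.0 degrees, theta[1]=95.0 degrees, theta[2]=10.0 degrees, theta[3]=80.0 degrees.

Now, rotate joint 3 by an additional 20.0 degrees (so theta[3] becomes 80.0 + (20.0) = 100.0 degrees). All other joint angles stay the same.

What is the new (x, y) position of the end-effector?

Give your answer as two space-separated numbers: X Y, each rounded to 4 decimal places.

Answer: -5.4081 6.4405

Derivation:
joint[0] = (0.0000, 0.0000)  (base)
link 0: phi[0] = 40 = 40 deg
  cos(40 deg) = 0.7660, sin(40 deg) = 0.6428
  joint[1] = (0.0000, 0.0000) + 10.3 * (0.7660, 0.6428) = (0.0000 + 7.8903, 0.0000 + 6.6207) = (7.8903, 6.6207)
link 1: phi[1] = 40 + 95 = 135 deg
  cos(135 deg) = -0.7071, sin(135 deg) = 0.7071
  joint[2] = (7.8903, 6.6207) + 7.4 * (-0.7071, 0.7071) = (7.8903 + -5.2326, 6.6207 + 5.2326) = (2.6577, 11.8533)
link 2: phi[2] = 40 + 95 + 10 = 145 deg
  cos(145 deg) = -0.8192, sin(145 deg) = 0.5736
  joint[3] = (2.6577, 11.8533) + 5.1 * (-0.8192, 0.5736) = (2.6577 + -4.1777, 11.8533 + 2.9252) = (-1.5200, 14.7785)
link 3: phi[3] = 40 + 95 + 10 + 100 = 245 deg
  cos(245 deg) = -0.4226, sin(245 deg) = -0.9063
  joint[4] = (-1.5200, 14.7785) + 9.2 * (-0.4226, -0.9063) = (-1.5200 + -3.8881, 14.7785 + -8.3380) = (-5.4081, 6.4405)
End effector: (-5.4081, 6.4405)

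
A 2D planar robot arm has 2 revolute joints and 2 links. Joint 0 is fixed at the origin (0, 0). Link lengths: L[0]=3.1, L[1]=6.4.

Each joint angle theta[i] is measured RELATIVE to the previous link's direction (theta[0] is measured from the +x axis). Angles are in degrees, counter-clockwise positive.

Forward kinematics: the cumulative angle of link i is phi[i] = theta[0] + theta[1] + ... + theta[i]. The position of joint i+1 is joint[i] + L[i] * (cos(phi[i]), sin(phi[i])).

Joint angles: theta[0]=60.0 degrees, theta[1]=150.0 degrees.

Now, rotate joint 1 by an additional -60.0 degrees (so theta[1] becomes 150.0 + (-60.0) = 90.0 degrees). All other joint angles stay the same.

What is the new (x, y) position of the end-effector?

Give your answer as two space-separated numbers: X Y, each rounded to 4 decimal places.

Answer: -3.9926 5.8847

Derivation:
joint[0] = (0.0000, 0.0000)  (base)
link 0: phi[0] = 60 = 60 deg
  cos(60 deg) = 0.5000, sin(60 deg) = 0.8660
  joint[1] = (0.0000, 0.0000) + 3.1 * (0.5000, 0.8660) = (0.0000 + 1.5500, 0.0000 + 2.6847) = (1.5500, 2.6847)
link 1: phi[1] = 60 + 90 = 150 deg
  cos(150 deg) = -0.8660, sin(150 deg) = 0.5000
  joint[2] = (1.5500, 2.6847) + 6.4 * (-0.8660, 0.5000) = (1.5500 + -5.5426, 2.6847 + 3.2000) = (-3.9926, 5.8847)
End effector: (-3.9926, 5.8847)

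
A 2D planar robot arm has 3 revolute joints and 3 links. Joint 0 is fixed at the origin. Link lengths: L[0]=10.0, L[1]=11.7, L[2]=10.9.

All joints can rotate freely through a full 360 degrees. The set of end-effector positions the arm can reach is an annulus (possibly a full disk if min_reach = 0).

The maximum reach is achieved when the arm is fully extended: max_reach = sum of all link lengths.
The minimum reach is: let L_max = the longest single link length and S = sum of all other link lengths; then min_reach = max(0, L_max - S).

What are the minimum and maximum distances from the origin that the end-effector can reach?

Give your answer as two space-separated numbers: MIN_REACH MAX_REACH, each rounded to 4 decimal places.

Link lengths: [10.0, 11.7, 10.9]
max_reach = 10 + 11.7 + 10.9 = 32.6
L_max = max([10.0, 11.7, 10.9]) = 11.7
S (sum of others) = 32.6 - 11.7 = 20.9
min_reach = max(0, 11.7 - 20.9) = max(0, -9.2) = 0

Answer: 0.0000 32.6000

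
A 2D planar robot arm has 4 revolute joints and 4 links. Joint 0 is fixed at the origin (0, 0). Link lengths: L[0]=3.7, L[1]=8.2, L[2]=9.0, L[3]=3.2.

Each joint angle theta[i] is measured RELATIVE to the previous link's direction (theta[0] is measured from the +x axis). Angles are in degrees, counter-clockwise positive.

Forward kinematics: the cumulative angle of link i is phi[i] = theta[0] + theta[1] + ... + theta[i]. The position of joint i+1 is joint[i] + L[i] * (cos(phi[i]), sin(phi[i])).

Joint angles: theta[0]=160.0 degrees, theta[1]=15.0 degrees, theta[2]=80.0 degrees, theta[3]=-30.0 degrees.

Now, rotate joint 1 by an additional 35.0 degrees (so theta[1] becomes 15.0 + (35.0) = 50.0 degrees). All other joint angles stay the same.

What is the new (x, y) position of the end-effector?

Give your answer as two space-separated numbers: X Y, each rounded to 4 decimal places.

joint[0] = (0.0000, 0.0000)  (base)
link 0: phi[0] = 160 = 160 deg
  cos(160 deg) = -0.9397, sin(160 deg) = 0.3420
  joint[1] = (0.0000, 0.0000) + 3.7 * (-0.9397, 0.3420) = (0.0000 + -3.4769, 0.0000 + 1.2655) = (-3.4769, 1.2655)
link 1: phi[1] = 160 + 50 = 210 deg
  cos(210 deg) = -0.8660, sin(210 deg) = -0.5000
  joint[2] = (-3.4769, 1.2655) + 8.2 * (-0.8660, -0.5000) = (-3.4769 + -7.1014, 1.2655 + -4.1000) = (-10.5783, -2.8345)
link 2: phi[2] = 160 + 50 + 80 = 290 deg
  cos(290 deg) = 0.3420, sin(290 deg) = -0.9397
  joint[3] = (-10.5783, -2.8345) + 9 * (0.3420, -0.9397) = (-10.5783 + 3.0782, -2.8345 + -8.4572) = (-7.5001, -11.2918)
link 3: phi[3] = 160 + 50 + 80 + -30 = 260 deg
  cos(260 deg) = -0.1736, sin(260 deg) = -0.9848
  joint[4] = (-7.5001, -11.2918) + 3.2 * (-0.1736, -0.9848) = (-7.5001 + -0.5557, -11.2918 + -3.1514) = (-8.0558, -14.4431)
End effector: (-8.0558, -14.4431)

Answer: -8.0558 -14.4431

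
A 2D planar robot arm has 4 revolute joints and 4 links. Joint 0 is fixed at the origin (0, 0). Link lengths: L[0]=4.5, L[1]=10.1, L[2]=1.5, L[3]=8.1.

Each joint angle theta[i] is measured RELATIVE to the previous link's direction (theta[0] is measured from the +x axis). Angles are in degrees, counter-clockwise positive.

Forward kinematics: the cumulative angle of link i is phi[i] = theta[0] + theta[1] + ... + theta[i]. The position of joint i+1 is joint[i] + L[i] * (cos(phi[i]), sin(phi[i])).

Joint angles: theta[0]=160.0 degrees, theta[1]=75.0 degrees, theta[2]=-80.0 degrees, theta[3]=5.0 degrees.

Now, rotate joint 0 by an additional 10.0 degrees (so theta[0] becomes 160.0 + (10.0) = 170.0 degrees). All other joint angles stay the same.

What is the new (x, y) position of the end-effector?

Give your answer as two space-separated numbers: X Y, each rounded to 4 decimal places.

joint[0] = (0.0000, 0.0000)  (base)
link 0: phi[0] = 170 = 170 deg
  cos(170 deg) = -0.9848, sin(170 deg) = 0.1736
  joint[1] = (0.0000, 0.0000) + 4.5 * (-0.9848, 0.1736) = (0.0000 + -4.4316, 0.0000 + 0.7814) = (-4.4316, 0.7814)
link 1: phi[1] = 170 + 75 = 245 deg
  cos(245 deg) = -0.4226, sin(245 deg) = -0.9063
  joint[2] = (-4.4316, 0.7814) + 10.1 * (-0.4226, -0.9063) = (-4.4316 + -4.2684, 0.7814 + -9.1537) = (-8.7001, -8.3723)
link 2: phi[2] = 170 + 75 + -80 = 165 deg
  cos(165 deg) = -0.9659, sin(165 deg) = 0.2588
  joint[3] = (-8.7001, -8.3723) + 1.5 * (-0.9659, 0.2588) = (-8.7001 + -1.4489, -8.3723 + 0.3882) = (-10.1490, -7.9841)
link 3: phi[3] = 170 + 75 + -80 + 5 = 170 deg
  cos(170 deg) = -0.9848, sin(170 deg) = 0.1736
  joint[4] = (-10.1490, -7.9841) + 8.1 * (-0.9848, 0.1736) = (-10.1490 + -7.9769, -7.9841 + 1.4066) = (-18.1259, -6.5775)
End effector: (-18.1259, -6.5775)

Answer: -18.1259 -6.5775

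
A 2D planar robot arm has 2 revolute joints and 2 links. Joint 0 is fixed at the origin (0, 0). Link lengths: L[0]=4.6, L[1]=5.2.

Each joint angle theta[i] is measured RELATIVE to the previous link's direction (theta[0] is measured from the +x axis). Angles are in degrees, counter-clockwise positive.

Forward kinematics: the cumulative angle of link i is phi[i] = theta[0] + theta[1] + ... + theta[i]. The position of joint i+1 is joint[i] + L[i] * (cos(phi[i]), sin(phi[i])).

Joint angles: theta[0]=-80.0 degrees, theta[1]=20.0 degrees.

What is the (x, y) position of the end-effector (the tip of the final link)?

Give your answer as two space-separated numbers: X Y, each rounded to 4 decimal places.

joint[0] = (0.0000, 0.0000)  (base)
link 0: phi[0] = -80 = -80 deg
  cos(-80 deg) = 0.1736, sin(-80 deg) = -0.9848
  joint[1] = (0.0000, 0.0000) + 4.6 * (0.1736, -0.9848) = (0.0000 + 0.7988, 0.0000 + -4.5301) = (0.7988, -4.5301)
link 1: phi[1] = -80 + 20 = -60 deg
  cos(-60 deg) = 0.5000, sin(-60 deg) = -0.8660
  joint[2] = (0.7988, -4.5301) + 5.2 * (0.5000, -0.8660) = (0.7988 + 2.6000, -4.5301 + -4.5033) = (3.3988, -9.0334)
End effector: (3.3988, -9.0334)

Answer: 3.3988 -9.0334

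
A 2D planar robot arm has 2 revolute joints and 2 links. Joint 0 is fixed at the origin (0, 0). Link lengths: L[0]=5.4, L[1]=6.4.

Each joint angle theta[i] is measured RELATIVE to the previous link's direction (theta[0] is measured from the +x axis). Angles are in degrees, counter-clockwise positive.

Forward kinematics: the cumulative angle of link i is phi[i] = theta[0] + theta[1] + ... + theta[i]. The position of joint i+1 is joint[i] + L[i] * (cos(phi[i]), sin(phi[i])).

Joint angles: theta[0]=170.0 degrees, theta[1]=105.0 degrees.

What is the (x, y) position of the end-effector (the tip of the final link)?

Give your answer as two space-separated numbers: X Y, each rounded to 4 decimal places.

Answer: -4.7602 -5.4379

Derivation:
joint[0] = (0.0000, 0.0000)  (base)
link 0: phi[0] = 170 = 170 deg
  cos(170 deg) = -0.9848, sin(170 deg) = 0.1736
  joint[1] = (0.0000, 0.0000) + 5.4 * (-0.9848, 0.1736) = (0.0000 + -5.3180, 0.0000 + 0.9377) = (-5.3180, 0.9377)
link 1: phi[1] = 170 + 105 = 275 deg
  cos(275 deg) = 0.0872, sin(275 deg) = -0.9962
  joint[2] = (-5.3180, 0.9377) + 6.4 * (0.0872, -0.9962) = (-5.3180 + 0.5578, 0.9377 + -6.3756) = (-4.7602, -5.4379)
End effector: (-4.7602, -5.4379)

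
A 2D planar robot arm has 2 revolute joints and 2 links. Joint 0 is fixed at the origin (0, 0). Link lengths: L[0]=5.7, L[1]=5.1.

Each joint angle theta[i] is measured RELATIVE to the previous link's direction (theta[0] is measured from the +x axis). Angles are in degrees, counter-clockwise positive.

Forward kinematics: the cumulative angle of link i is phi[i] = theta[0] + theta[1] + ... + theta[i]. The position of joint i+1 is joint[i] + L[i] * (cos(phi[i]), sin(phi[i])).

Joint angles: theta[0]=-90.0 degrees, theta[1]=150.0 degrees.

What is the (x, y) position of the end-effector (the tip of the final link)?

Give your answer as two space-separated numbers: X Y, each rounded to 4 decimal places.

joint[0] = (0.0000, 0.0000)  (base)
link 0: phi[0] = -90 = -90 deg
  cos(-90 deg) = 0.0000, sin(-90 deg) = -1.0000
  joint[1] = (0.0000, 0.0000) + 5.7 * (0.0000, -1.0000) = (0.0000 + 0.0000, 0.0000 + -5.7000) = (0.0000, -5.7000)
link 1: phi[1] = -90 + 150 = 60 deg
  cos(60 deg) = 0.5000, sin(60 deg) = 0.8660
  joint[2] = (0.0000, -5.7000) + 5.1 * (0.5000, 0.8660) = (0.0000 + 2.5500, -5.7000 + 4.4167) = (2.5500, -1.2833)
End effector: (2.5500, -1.2833)

Answer: 2.5500 -1.2833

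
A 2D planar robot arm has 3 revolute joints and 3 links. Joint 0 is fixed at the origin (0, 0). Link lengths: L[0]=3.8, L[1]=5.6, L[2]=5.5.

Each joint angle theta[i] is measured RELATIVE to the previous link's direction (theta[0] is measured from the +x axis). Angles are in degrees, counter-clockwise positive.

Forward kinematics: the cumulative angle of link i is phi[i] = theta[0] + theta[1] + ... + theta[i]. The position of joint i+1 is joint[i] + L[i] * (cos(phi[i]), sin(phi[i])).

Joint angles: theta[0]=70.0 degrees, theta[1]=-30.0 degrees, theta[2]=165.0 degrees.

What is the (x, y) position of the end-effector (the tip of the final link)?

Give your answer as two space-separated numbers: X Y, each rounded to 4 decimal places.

Answer: 0.6048 4.8460

Derivation:
joint[0] = (0.0000, 0.0000)  (base)
link 0: phi[0] = 70 = 70 deg
  cos(70 deg) = 0.3420, sin(70 deg) = 0.9397
  joint[1] = (0.0000, 0.0000) + 3.8 * (0.3420, 0.9397) = (0.0000 + 1.2997, 0.0000 + 3.5708) = (1.2997, 3.5708)
link 1: phi[1] = 70 + -30 = 40 deg
  cos(40 deg) = 0.7660, sin(40 deg) = 0.6428
  joint[2] = (1.2997, 3.5708) + 5.6 * (0.7660, 0.6428) = (1.2997 + 4.2898, 3.5708 + 3.5996) = (5.5895, 7.1704)
link 2: phi[2] = 70 + -30 + 165 = 205 deg
  cos(205 deg) = -0.9063, sin(205 deg) = -0.4226
  joint[3] = (5.5895, 7.1704) + 5.5 * (-0.9063, -0.4226) = (5.5895 + -4.9847, 7.1704 + -2.3244) = (0.6048, 4.8460)
End effector: (0.6048, 4.8460)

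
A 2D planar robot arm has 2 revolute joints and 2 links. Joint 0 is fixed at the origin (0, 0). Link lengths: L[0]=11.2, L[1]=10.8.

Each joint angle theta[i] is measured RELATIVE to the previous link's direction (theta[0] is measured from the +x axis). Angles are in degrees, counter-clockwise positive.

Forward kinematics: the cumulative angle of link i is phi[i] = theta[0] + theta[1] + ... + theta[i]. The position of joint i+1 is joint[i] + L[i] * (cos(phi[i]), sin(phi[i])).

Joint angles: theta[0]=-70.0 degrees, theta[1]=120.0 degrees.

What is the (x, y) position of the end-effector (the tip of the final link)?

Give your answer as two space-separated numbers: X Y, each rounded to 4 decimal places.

joint[0] = (0.0000, 0.0000)  (base)
link 0: phi[0] = -70 = -70 deg
  cos(-70 deg) = 0.3420, sin(-70 deg) = -0.9397
  joint[1] = (0.0000, 0.0000) + 11.2 * (0.3420, -0.9397) = (0.0000 + 3.8306, 0.0000 + -10.5246) = (3.8306, -10.5246)
link 1: phi[1] = -70 + 120 = 50 deg
  cos(50 deg) = 0.6428, sin(50 deg) = 0.7660
  joint[2] = (3.8306, -10.5246) + 10.8 * (0.6428, 0.7660) = (3.8306 + 6.9421, -10.5246 + 8.2733) = (10.7727, -2.2513)
End effector: (10.7727, -2.2513)

Answer: 10.7727 -2.2513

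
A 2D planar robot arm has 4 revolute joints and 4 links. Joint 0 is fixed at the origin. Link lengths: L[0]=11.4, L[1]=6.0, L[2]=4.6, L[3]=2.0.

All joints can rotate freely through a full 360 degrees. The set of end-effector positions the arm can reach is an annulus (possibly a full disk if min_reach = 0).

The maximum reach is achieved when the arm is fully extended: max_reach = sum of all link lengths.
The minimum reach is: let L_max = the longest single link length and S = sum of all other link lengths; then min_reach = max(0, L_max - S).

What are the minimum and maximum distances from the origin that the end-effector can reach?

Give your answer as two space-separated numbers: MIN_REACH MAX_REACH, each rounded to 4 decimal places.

Link lengths: [11.4, 6.0, 4.6, 2.0]
max_reach = 11.4 + 6 + 4.6 + 2 = 24
L_max = max([11.4, 6.0, 4.6, 2.0]) = 11.4
S (sum of others) = 24 - 11.4 = 12.6
min_reach = max(0, 11.4 - 12.6) = max(0, -1.2) = 0

Answer: 0.0000 24.0000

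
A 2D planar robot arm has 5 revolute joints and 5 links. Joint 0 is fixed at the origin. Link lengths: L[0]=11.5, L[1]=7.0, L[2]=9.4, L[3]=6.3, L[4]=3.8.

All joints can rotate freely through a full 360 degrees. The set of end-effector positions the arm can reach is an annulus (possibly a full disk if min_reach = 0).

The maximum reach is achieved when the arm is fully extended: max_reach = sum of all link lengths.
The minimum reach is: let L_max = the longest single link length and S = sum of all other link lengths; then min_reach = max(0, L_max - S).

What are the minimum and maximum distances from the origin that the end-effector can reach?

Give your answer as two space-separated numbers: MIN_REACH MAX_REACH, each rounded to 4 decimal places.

Answer: 0.0000 38.0000

Derivation:
Link lengths: [11.5, 7.0, 9.4, 6.3, 3.8]
max_reach = 11.5 + 7 + 9.4 + 6.3 + 3.8 = 38
L_max = max([11.5, 7.0, 9.4, 6.3, 3.8]) = 11.5
S (sum of others) = 38 - 11.5 = 26.5
min_reach = max(0, 11.5 - 26.5) = max(0, -15) = 0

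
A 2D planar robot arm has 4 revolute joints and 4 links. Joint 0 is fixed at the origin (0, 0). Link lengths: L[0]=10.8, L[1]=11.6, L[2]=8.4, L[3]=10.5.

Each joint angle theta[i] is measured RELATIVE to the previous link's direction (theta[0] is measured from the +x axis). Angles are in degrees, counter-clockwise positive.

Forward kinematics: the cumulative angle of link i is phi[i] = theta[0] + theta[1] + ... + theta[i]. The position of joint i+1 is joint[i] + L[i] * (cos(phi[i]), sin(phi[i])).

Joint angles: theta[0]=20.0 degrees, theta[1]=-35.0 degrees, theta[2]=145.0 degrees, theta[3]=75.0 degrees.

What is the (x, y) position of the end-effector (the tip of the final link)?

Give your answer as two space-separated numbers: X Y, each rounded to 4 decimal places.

joint[0] = (0.0000, 0.0000)  (base)
link 0: phi[0] = 20 = 20 deg
  cos(20 deg) = 0.9397, sin(20 deg) = 0.3420
  joint[1] = (0.0000, 0.0000) + 10.8 * (0.9397, 0.3420) = (0.0000 + 10.1487, 0.0000 + 3.6938) = (10.1487, 3.6938)
link 1: phi[1] = 20 + -35 = -15 deg
  cos(-15 deg) = 0.9659, sin(-15 deg) = -0.2588
  joint[2] = (10.1487, 3.6938) + 11.6 * (0.9659, -0.2588) = (10.1487 + 11.2047, 3.6938 + -3.0023) = (21.3534, 0.6915)
link 2: phi[2] = 20 + -35 + 145 = 130 deg
  cos(130 deg) = -0.6428, sin(130 deg) = 0.7660
  joint[3] = (21.3534, 0.6915) + 8.4 * (-0.6428, 0.7660) = (21.3534 + -5.3994, 0.6915 + 6.4348) = (15.9540, 7.1263)
link 3: phi[3] = 20 + -35 + 145 + 75 = 205 deg
  cos(205 deg) = -0.9063, sin(205 deg) = -0.4226
  joint[4] = (15.9540, 7.1263) + 10.5 * (-0.9063, -0.4226) = (15.9540 + -9.5162, 7.1263 + -4.4375) = (6.4378, 2.6888)
End effector: (6.4378, 2.6888)

Answer: 6.4378 2.6888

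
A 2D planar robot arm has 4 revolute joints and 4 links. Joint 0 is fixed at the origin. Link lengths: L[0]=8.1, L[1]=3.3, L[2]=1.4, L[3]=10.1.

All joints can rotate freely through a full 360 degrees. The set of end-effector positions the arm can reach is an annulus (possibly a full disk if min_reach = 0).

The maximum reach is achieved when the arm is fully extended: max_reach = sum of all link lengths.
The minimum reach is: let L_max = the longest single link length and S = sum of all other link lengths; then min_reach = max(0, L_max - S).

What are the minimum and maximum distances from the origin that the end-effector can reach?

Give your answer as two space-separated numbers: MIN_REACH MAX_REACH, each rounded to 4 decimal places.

Answer: 0.0000 22.9000

Derivation:
Link lengths: [8.1, 3.3, 1.4, 10.1]
max_reach = 8.1 + 3.3 + 1.4 + 10.1 = 22.9
L_max = max([8.1, 3.3, 1.4, 10.1]) = 10.1
S (sum of others) = 22.9 - 10.1 = 12.8
min_reach = max(0, 10.1 - 12.8) = max(0, -2.7) = 0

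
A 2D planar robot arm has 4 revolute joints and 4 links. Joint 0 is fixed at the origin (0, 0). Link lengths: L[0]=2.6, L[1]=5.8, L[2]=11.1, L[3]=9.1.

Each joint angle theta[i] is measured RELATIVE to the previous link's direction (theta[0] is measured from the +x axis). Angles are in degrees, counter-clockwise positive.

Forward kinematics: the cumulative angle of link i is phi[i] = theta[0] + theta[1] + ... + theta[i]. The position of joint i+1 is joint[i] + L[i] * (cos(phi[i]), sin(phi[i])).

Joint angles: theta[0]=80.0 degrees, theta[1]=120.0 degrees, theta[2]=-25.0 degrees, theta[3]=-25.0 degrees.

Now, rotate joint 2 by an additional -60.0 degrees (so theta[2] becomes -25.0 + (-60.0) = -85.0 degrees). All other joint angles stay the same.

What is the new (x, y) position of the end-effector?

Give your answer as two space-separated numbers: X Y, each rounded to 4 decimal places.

joint[0] = (0.0000, 0.0000)  (base)
link 0: phi[0] = 80 = 80 deg
  cos(80 deg) = 0.1736, sin(80 deg) = 0.9848
  joint[1] = (0.0000, 0.0000) + 2.6 * (0.1736, 0.9848) = (0.0000 + 0.4515, 0.0000 + 2.5605) = (0.4515, 2.5605)
link 1: phi[1] = 80 + 120 = 200 deg
  cos(200 deg) = -0.9397, sin(200 deg) = -0.3420
  joint[2] = (0.4515, 2.5605) + 5.8 * (-0.9397, -0.3420) = (0.4515 + -5.4502, 2.5605 + -1.9837) = (-4.9987, 0.5768)
link 2: phi[2] = 80 + 120 + -85 = 115 deg
  cos(115 deg) = -0.4226, sin(115 deg) = 0.9063
  joint[3] = (-4.9987, 0.5768) + 11.1 * (-0.4226, 0.9063) = (-4.9987 + -4.6911, 0.5768 + 10.0600) = (-9.6898, 10.6368)
link 3: phi[3] = 80 + 120 + -85 + -25 = 90 deg
  cos(90 deg) = 0.0000, sin(90 deg) = 1.0000
  joint[4] = (-9.6898, 10.6368) + 9.1 * (0.0000, 1.0000) = (-9.6898 + 0.0000, 10.6368 + 9.1000) = (-9.6898, 19.7368)
End effector: (-9.6898, 19.7368)

Answer: -9.6898 19.7368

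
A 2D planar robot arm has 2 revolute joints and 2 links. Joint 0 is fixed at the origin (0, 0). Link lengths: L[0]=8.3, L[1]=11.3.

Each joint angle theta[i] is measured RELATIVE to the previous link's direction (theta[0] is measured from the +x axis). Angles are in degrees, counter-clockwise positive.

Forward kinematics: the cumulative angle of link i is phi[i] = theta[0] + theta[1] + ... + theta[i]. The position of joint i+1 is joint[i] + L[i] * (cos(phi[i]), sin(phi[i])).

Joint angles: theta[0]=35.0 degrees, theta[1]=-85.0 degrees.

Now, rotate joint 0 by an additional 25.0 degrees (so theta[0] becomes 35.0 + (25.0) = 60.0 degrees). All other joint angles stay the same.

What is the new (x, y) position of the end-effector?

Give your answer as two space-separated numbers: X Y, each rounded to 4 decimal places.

Answer: 14.3913 2.4124

Derivation:
joint[0] = (0.0000, 0.0000)  (base)
link 0: phi[0] = 60 = 60 deg
  cos(60 deg) = 0.5000, sin(60 deg) = 0.8660
  joint[1] = (0.0000, 0.0000) + 8.3 * (0.5000, 0.8660) = (0.0000 + 4.1500, 0.0000 + 7.1880) = (4.1500, 7.1880)
link 1: phi[1] = 60 + -85 = -25 deg
  cos(-25 deg) = 0.9063, sin(-25 deg) = -0.4226
  joint[2] = (4.1500, 7.1880) + 11.3 * (0.9063, -0.4226) = (4.1500 + 10.2413, 7.1880 + -4.7756) = (14.3913, 2.4124)
End effector: (14.3913, 2.4124)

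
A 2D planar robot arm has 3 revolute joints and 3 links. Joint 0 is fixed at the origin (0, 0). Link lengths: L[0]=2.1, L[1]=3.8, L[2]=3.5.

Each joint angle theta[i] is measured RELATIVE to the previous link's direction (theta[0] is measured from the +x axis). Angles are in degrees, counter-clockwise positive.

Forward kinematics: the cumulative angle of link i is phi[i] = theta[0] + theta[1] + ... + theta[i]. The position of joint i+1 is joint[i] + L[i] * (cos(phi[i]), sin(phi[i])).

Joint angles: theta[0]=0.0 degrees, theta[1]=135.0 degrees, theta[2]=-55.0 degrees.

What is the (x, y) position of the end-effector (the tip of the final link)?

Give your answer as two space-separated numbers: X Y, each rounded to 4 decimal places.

joint[0] = (0.0000, 0.0000)  (base)
link 0: phi[0] = 0 = 0 deg
  cos(0 deg) = 1.0000, sin(0 deg) = 0.0000
  joint[1] = (0.0000, 0.0000) + 2.1 * (1.0000, 0.0000) = (0.0000 + 2.1000, 0.0000 + 0.0000) = (2.1000, 0.0000)
link 1: phi[1] = 0 + 135 = 135 deg
  cos(135 deg) = -0.7071, sin(135 deg) = 0.7071
  joint[2] = (2.1000, 0.0000) + 3.8 * (-0.7071, 0.7071) = (2.1000 + -2.6870, 0.0000 + 2.6870) = (-0.5870, 2.6870)
link 2: phi[2] = 0 + 135 + -55 = 80 deg
  cos(80 deg) = 0.1736, sin(80 deg) = 0.9848
  joint[3] = (-0.5870, 2.6870) + 3.5 * (0.1736, 0.9848) = (-0.5870 + 0.6078, 2.6870 + 3.4468) = (0.0208, 6.1338)
End effector: (0.0208, 6.1338)

Answer: 0.0208 6.1338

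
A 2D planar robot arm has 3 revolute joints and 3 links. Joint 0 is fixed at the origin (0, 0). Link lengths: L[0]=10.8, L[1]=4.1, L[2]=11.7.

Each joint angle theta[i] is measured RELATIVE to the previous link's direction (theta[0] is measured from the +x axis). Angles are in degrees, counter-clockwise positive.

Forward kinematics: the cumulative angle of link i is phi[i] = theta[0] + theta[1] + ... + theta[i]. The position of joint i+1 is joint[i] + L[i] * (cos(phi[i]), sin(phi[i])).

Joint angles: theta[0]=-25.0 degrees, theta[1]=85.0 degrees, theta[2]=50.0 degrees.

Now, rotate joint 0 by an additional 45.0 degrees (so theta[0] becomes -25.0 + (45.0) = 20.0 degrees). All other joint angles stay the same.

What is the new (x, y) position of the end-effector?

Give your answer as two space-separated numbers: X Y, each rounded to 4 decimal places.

joint[0] = (0.0000, 0.0000)  (base)
link 0: phi[0] = 20 = 20 deg
  cos(20 deg) = 0.9397, sin(20 deg) = 0.3420
  joint[1] = (0.0000, 0.0000) + 10.8 * (0.9397, 0.3420) = (0.0000 + 10.1487, 0.0000 + 3.6938) = (10.1487, 3.6938)
link 1: phi[1] = 20 + 85 = 105 deg
  cos(105 deg) = -0.2588, sin(105 deg) = 0.9659
  joint[2] = (10.1487, 3.6938) + 4.1 * (-0.2588, 0.9659) = (10.1487 + -1.0612, 3.6938 + 3.9603) = (9.0875, 7.6541)
link 2: phi[2] = 20 + 85 + 50 = 155 deg
  cos(155 deg) = -0.9063, sin(155 deg) = 0.4226
  joint[3] = (9.0875, 7.6541) + 11.7 * (-0.9063, 0.4226) = (9.0875 + -10.6038, 7.6541 + 4.9446) = (-1.5163, 12.5987)
End effector: (-1.5163, 12.5987)

Answer: -1.5163 12.5987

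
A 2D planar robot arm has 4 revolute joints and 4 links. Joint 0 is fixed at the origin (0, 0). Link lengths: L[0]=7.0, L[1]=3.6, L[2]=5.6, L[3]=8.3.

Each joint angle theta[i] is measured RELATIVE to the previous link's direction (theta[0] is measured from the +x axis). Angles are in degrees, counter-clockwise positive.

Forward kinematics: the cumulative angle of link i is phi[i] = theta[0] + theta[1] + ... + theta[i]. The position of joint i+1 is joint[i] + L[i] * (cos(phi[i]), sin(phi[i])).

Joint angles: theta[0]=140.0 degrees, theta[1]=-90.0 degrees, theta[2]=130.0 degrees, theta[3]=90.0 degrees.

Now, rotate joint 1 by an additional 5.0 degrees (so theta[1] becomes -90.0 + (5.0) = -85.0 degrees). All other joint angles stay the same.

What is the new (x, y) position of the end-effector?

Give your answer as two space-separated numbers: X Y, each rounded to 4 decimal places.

Answer: -8.1527 -1.3080

Derivation:
joint[0] = (0.0000, 0.0000)  (base)
link 0: phi[0] = 140 = 140 deg
  cos(140 deg) = -0.7660, sin(140 deg) = 0.6428
  joint[1] = (0.0000, 0.0000) + 7 * (-0.7660, 0.6428) = (0.0000 + -5.3623, 0.0000 + 4.4995) = (-5.3623, 4.4995)
link 1: phi[1] = 140 + -85 = 55 deg
  cos(55 deg) = 0.5736, sin(55 deg) = 0.8192
  joint[2] = (-5.3623, 4.4995) + 3.6 * (0.5736, 0.8192) = (-5.3623 + 2.0649, 4.4995 + 2.9489) = (-3.2974, 7.4485)
link 2: phi[2] = 140 + -85 + 130 = 185 deg
  cos(185 deg) = -0.9962, sin(185 deg) = -0.0872
  joint[3] = (-3.2974, 7.4485) + 5.6 * (-0.9962, -0.0872) = (-3.2974 + -5.5787, 7.4485 + -0.4881) = (-8.8761, 6.9604)
link 3: phi[3] = 140 + -85 + 130 + 90 = 275 deg
  cos(275 deg) = 0.0872, sin(275 deg) = -0.9962
  joint[4] = (-8.8761, 6.9604) + 8.3 * (0.0872, -0.9962) = (-8.8761 + 0.7234, 6.9604 + -8.2684) = (-8.1527, -1.3080)
End effector: (-8.1527, -1.3080)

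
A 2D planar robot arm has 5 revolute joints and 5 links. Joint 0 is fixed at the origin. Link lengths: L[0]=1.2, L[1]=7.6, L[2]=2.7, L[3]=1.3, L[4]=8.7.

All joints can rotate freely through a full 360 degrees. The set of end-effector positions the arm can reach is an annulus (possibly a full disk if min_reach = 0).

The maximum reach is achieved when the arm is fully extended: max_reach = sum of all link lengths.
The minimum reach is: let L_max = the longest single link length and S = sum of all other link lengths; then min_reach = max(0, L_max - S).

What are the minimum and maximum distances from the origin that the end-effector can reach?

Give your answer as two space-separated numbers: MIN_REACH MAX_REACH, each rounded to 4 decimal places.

Answer: 0.0000 21.5000

Derivation:
Link lengths: [1.2, 7.6, 2.7, 1.3, 8.7]
max_reach = 1.2 + 7.6 + 2.7 + 1.3 + 8.7 = 21.5
L_max = max([1.2, 7.6, 2.7, 1.3, 8.7]) = 8.7
S (sum of others) = 21.5 - 8.7 = 12.8
min_reach = max(0, 8.7 - 12.8) = max(0, -4.1) = 0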